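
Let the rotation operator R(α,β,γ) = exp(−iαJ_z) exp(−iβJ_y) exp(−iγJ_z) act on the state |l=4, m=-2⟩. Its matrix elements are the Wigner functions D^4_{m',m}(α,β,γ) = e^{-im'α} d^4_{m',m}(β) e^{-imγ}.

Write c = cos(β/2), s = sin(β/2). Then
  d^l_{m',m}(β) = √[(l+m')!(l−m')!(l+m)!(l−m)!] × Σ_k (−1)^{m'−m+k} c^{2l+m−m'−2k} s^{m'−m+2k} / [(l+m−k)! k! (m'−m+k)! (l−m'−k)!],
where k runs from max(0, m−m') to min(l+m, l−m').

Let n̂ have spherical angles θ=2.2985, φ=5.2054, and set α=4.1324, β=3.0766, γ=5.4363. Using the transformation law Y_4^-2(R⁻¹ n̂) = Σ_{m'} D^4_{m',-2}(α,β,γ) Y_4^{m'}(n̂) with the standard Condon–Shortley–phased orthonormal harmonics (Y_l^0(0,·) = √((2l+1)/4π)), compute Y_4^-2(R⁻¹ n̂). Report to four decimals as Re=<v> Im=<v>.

Need the full column D^4_{m',-2} for m'=−4..4 at α=4.1324, β=3.0766, γ=5.4363.
cos(β/2)=0.032491, sin(β/2)=0.999472
d^4_{-4,-2}: single k=2 term ⇒ +0.000000;  D = -0.000000+0.000000i
d^4_{-3,-2}: k∈[1..2] ⇒ +0.000000 -0.000000 = -0.000000;  D = +0.000000+0.000000i
d^4_{-2,-2}: k∈[0..2] ⇒ +0.000000 -0.000000 +0.000017 = +0.000017;  D = +0.000016+0.000005i
d^4_{-1,-2}: k∈[0..2] ⇒ -0.000000 +0.000001 -0.000484 = -0.000483;  D = +0.000369-0.000312i
d^4_{0,-2}: k∈[0..2] ⇒ +0.000000 -0.000028 +0.009983 = +0.009955;  D = -0.001221-0.009880i
d^4_{1,-2}: k∈[0..2] ⇒ -0.000001 +0.000726 -0.137337 = -0.136612;  D = -0.122592-0.060283i
d^4_{2,-2}: k∈[0..2] ⇒ +0.000017 -0.012628 +0.995784 = +0.983173;  D = -0.846398+0.500241i
d^4_{3,-2}: k∈[0..1] ⇒ -0.000384 +0.121120 = +0.120736;  D = +0.005576-0.120607i
d^4_{4,-2}: single k=0 term ⇒ +0.005568;  D = +0.004512+0.003263i
Y_4^{m'}(θ=2.2985,φ=5.2054) and Σ D·Y over m':
  (-0.0000+0.0000i)·(-0.0537-0.1266i)  (+0.0000+0.0000i)·(+0.3452+0.0318i)  (+0.0000+0.0000i)·(-0.2159+0.3261i)  (+0.0004-0.0003i)·(-0.0108-0.0201i)  (-0.0012-0.0099i)·(-0.3620+0.0000i)  (-0.1226-0.0603i)·(+0.0108-0.0201i)  (-0.8464+0.5002i)·(-0.2159-0.3261i)  (+0.0056-0.1206i)·(-0.3452+0.0318i)  (+0.0045+0.0033i)·(-0.0537+0.1266i)
Y_4^-2(R⁻¹ n̂) = +0.345042+0.215631i

Re=0.3450 Im=0.2156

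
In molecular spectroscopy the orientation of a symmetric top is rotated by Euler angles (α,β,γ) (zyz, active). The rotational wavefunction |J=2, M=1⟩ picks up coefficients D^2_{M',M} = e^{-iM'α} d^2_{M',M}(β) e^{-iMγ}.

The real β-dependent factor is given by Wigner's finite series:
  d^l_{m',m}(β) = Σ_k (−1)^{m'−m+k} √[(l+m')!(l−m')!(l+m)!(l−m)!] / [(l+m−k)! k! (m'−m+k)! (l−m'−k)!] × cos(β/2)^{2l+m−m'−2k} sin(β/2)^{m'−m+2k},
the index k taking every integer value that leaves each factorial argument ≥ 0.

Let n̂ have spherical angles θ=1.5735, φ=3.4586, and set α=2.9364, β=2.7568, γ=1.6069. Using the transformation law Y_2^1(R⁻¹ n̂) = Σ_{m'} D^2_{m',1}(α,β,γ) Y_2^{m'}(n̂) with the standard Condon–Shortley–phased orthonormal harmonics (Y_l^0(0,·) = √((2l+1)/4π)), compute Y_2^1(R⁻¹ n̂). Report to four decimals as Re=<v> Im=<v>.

Re=-0.1336 Im=-0.1985

Need the full column D^2_{m',1} for m'=−2..2 at α=2.9364, β=2.7568, γ=1.6069.
cos(β/2)=0.191212, sin(β/2)=0.981549
d^2_{-2,1}: single k=3 term ⇒ +0.361643;  D = -0.156158-0.326191i
d^2_{-1,1}: k∈[2..3] ⇒ +0.105675 -0.928213 = -0.822538;  D = -0.196555-0.798708i
d^2_{0,1}: k∈[1..2] ⇒ +0.016809 -0.442920 = -0.426112;  D = +0.015381+0.425834i
d^2_{1,1}: k∈[0..1] ⇒ +0.001337 -0.105675 = -0.104338;  D = +0.017559-0.102850i
d^2_{2,1}: single k=0 term ⇒ -0.013724;  D = -0.005018+0.012774i
Y_2^{m'}(θ=1.5735,φ=3.4586) and Σ D·Y over m':
  (-0.1562-0.3262i)·(+0.3112-0.2288i)  (-0.1966-0.7987i)·(+0.0020-0.0007i)  (+0.0154+0.4258i)·(-0.3154+0.0000i)  (+0.0176-0.1029i)·(-0.0020-0.0007i)  (-0.0050+0.0128i)·(+0.3112+0.2288i)
Y_2^1(R⁻¹ n̂) = -0.133583-0.198518i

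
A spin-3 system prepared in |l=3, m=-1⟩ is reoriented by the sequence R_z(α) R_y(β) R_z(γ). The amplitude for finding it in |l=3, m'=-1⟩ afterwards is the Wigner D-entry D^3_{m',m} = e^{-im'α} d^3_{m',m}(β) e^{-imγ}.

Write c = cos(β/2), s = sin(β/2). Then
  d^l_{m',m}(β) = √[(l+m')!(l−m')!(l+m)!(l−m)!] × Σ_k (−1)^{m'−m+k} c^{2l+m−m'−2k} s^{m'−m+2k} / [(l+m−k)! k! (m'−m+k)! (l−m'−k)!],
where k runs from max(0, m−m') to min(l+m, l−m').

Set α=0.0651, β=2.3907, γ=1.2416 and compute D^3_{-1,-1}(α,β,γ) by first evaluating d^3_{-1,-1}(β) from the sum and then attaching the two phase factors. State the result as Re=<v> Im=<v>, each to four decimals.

Re=0.1257 Im=0.4649

D^3_{-1,-1}(0.0651,2.3907,1.2416) = e^{-i·-1·0.0651}·d^3_{-1,-1}(2.3907)·e^{-i·-1·1.2416}. Compute d first:
Half-angle: c=0.366688, s=0.930344. N=√(2·24·2·24)=48.000000
Admissible k: 0..2 (factorial args all ≥0)
  k=0: (−1)^0·48.0000/(48)·0.3667^6·0.9303^0 = +0.002431
  k=1: (−1)^1·48.0000/(6)·0.3667^4·0.9303^2 = -0.125188
  k=2: (−1)^2·48.0000/(8)·0.3667^2·0.9303^4 = +0.604392
d^3_{-1,-1}(2.3907) = +0.002431 -0.125188 +0.604392 = +0.481635
Attach z-rotation phases: D = e^{-i(-1)(0.0651)}·(+0.481635)·e^{-i(-1)(1.2416)} = +0.125724+0.464936i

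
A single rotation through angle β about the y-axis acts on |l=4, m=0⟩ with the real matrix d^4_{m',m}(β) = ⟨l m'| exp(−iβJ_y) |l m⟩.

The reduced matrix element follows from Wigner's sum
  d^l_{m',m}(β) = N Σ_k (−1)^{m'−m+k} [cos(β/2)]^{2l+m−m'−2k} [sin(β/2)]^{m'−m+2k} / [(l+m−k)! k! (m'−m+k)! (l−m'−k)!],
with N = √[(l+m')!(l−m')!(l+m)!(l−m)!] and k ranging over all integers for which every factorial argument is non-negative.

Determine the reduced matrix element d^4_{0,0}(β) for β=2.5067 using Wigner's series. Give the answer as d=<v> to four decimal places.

d=-0.2175

d^4_{0,0}(β=2.5067) via Wigner's sum:
c=cos(2.5067/2)=0.312142, s=sin(2.5067/2)=0.950036; N=√[24·24·24·24]=576.000000
Admissible k: 0..4 (factorial args all ≥0)
  k=0: (−1)^0·576.0000/(576)·0.3121^8·0.9500^0 = +0.000090
  k=1: (−1)^1·576.0000/(36)·0.3121^6·0.9500^2 = -0.013357
  k=2: (−1)^2·576.0000/(16)·0.3121^4·0.9500^4 = +0.278399
  k=3: (−1)^3·576.0000/(36)·0.3121^2·0.9500^6 = -1.146205
  k=4: (−1)^4·576.0000/(576)·0.3121^0·0.9500^8 = +0.663619
d^4_{0,0}(2.5067) = +0.000090 -0.013357 +0.278399 -1.146205 +0.663619 = -0.217453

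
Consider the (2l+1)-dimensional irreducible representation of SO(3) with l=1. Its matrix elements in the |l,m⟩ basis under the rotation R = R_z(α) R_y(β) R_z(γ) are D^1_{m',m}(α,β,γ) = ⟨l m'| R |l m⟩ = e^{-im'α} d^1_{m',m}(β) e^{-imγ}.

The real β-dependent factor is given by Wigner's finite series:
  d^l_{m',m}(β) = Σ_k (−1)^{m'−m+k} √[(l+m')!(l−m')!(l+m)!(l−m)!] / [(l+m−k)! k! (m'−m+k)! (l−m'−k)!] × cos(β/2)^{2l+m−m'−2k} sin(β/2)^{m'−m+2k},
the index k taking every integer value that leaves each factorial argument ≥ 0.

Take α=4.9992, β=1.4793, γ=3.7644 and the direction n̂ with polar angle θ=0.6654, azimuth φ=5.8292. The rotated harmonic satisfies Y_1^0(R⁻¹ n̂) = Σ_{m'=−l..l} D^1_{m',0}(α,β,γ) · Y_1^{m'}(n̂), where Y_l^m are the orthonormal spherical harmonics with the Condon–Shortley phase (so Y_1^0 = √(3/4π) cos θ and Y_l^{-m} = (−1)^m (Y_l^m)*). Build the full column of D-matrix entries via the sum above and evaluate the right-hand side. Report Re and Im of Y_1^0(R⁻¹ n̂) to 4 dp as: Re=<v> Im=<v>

Re=0.2378 Im=0.0000

Need the full column D^1_{m',0} for m'=−1..1 at α=4.9992, β=1.4793, γ=3.7644.
cos(β/2)=0.738705, sin(β/2)=0.674029
d^1_{-1,0}: single k=1 term ⇒ +0.704149;  D = +0.199200-0.675385i
d^1_{0,0}: k∈[0..1] ⇒ +0.545684 -0.454316 = +0.091369;  D = +0.091369+0.000000i
d^1_{1,0}: single k=0 term ⇒ -0.704149;  D = -0.199200-0.675385i
Y_1^{m'}(θ=0.6654,φ=5.8292) and Σ D·Y over m':
  (+0.1992-0.6754i)·(+0.1917+0.0935i)  (+0.0914+0.0000i)·(+0.3844+0.0000i)  (-0.1992-0.6754i)·(-0.1917+0.0935i)
Y_1^0(R⁻¹ n̂) = +0.237844+0.000000i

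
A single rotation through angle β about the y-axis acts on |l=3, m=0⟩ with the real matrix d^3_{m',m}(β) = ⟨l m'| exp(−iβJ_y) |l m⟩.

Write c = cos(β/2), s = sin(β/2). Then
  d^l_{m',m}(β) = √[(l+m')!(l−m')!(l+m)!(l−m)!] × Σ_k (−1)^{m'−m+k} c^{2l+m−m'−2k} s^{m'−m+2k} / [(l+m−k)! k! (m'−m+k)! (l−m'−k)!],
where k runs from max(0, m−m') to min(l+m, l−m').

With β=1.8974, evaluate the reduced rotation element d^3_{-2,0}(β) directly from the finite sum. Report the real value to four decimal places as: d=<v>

d=-0.3941

d^3_{-2,0}(β=1.8974) via Wigner's sum:
Half-angle: c=0.582740, s=0.812659. N=√(1·120·6·6)=65.726707
The bounds max(0,m−m')=2 and min(l+m,l−m')=3 give 2 terms
  k=2: (−1)^0·65.7267/(12)·0.5827^4·0.8127^2 = +0.417135
  k=3: (−1)^1·65.7267/(12)·0.5827^2·0.8127^4 = -0.811228
d^3_{-2,0}(1.8974) = +0.417135 -0.811228 = -0.394093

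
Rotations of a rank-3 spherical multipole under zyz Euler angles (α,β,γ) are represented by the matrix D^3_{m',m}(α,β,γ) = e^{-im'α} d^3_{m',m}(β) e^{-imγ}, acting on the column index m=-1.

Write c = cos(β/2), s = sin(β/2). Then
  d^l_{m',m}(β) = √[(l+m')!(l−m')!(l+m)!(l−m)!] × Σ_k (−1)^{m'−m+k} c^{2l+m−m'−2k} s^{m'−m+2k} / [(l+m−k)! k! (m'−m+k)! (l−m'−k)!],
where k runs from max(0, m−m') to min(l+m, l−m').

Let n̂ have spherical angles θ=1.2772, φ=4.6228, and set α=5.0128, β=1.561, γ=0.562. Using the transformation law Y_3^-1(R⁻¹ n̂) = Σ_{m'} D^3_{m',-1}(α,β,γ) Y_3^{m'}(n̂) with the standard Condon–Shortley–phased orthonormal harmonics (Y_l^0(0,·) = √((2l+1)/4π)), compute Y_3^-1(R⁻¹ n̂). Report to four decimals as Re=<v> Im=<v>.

Need the full column D^3_{m',-1} for m'=−3..3 at α=5.0128, β=1.561, γ=0.562.
cos(β/2)=0.710562, sin(β/2)=0.703635
d^3_{-3,-1}: single k=2 term ⇒ +0.488819;  D = -0.485993+0.052478i
d^3_{-2,-1}: k∈[1..2] ⇒ +0.403048 -0.790456 = -0.387408;  D = +0.153704+0.355612i
d^3_{-1,-1}: k∈[0..2] ⇒ +0.128710 -1.009699 +0.742582 = -0.138408;  D = -0.105109+0.090049i
d^3_{0,-1}: k∈[0..2] ⇒ -0.441517 +1.298851 -0.424550 = +0.432784;  D = +0.366218+0.230622i
d^3_{1,-1}: k∈[0..2] ⇒ +0.757274 -0.990109 +0.121362 = -0.111472;  D = +0.028828-0.107680i
d^3_{2,-1}: k∈[0..1] ⇒ -0.790456 +0.387559 = -0.402896;  D = +0.402593-0.015637i
d^3_{3,-1}: single k=0 term ⇒ +0.479334;  D = -0.159505-0.452017i
Y_3^{m'}(θ=1.2772,φ=4.6228) and Σ D·Y over m':
  (-0.4860+0.0525i)·(+0.0972-0.3528i)  (+0.1537+0.3556i)·(-0.2667-0.0483i)  (-0.1051+0.0900i)·(+0.0161-0.1791i)  (+0.3662+0.2306i)·(-0.2788+0.0000i)  (+0.0288-0.1077i)·(-0.0161-0.1791i)  (+0.4026-0.0156i)·(-0.2667+0.0483i)  (-0.1595-0.4520i)·(-0.0972-0.3528i)
Y_3^-1(R⁻¹ n̂) = -0.410484+0.150662i

Re=-0.4105 Im=0.1507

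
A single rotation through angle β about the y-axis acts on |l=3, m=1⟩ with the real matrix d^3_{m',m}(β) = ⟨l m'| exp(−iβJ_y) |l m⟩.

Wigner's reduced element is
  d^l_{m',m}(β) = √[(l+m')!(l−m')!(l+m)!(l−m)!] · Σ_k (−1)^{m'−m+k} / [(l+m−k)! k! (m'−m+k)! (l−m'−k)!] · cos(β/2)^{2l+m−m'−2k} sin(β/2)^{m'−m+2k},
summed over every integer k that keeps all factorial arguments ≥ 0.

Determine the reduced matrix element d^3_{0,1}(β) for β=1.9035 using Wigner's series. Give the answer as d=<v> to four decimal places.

d^3_{0,1}(β=1.9035) via Wigner's sum:
c=cos(1.9035/2)=0.580259, s=sin(1.9035/2)=0.814432; N=√[6·6·24·2]=41.569219
k∈{1,2,3} keeps every argument non-negative
  k=1: (−1)^0·41.5692/(12)·0.5803^5·0.8144^1 = +0.185590
  k=2: (−1)^1·41.5692/(4)·0.5803^3·0.8144^3 = -1.096836
  k=3: (−1)^2·41.5692/(12)·0.5803^1·0.8144^5 = +0.720256
d^3_{0,1}(1.9035) = +0.185590 -1.096836 +0.720256 = -0.190990

d=-0.1910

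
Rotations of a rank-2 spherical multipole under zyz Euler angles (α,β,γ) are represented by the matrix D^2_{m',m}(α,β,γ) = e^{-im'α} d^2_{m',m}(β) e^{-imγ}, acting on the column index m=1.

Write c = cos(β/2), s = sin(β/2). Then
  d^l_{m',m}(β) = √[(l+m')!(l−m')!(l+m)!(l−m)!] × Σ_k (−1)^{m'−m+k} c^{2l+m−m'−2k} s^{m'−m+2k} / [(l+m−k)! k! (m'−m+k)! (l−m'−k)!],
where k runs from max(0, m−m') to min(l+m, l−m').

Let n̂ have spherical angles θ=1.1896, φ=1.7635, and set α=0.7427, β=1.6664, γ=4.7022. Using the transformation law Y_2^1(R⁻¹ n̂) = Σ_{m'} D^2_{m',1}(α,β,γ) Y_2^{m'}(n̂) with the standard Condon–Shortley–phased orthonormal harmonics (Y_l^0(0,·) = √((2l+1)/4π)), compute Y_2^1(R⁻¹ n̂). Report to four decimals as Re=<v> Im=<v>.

Re=0.2721 Im=0.1468

Need the full column D^2_{m',1} for m'=−2..2 at α=0.7427, β=1.6664, γ=4.7022.
cos(β/2)=0.672511, sin(β/2)=0.740087
d^2_{-2,1}: single k=3 term ⇒ +0.545228;  D = -0.543687+0.040966i
d^2_{-1,1}: k∈[2..3] ⇒ +0.743166 -0.300007 = +0.443159;  D = -0.303010+0.323380i
d^2_{0,1}: k∈[1..2] ⇒ +0.551387 -0.667765 = -0.116378;  D = +0.001186-0.116372i
d^2_{1,1}: k∈[0..1] ⇒ +0.204549 -0.743166 = -0.538617;  D = -0.360194-0.400460i
d^2_{2,1}: single k=0 term ⇒ -0.450206;  D = -0.448151-0.042968i
Y_2^{m'}(θ=1.1896,φ=1.7635) and Σ D·Y over m':
  (-0.5437+0.0410i)·(-0.3084+0.1251i)  (-0.3030+0.3234i)·(-0.0511-0.2618i)  (+0.0012-0.1164i)·(-0.1844+0.0000i)  (-0.3602-0.4005i)·(+0.0511-0.2618i)  (-0.4482-0.0430i)·(-0.3084-0.1251i)
Y_2^1(R⁻¹ n̂) = +0.272056+0.146800i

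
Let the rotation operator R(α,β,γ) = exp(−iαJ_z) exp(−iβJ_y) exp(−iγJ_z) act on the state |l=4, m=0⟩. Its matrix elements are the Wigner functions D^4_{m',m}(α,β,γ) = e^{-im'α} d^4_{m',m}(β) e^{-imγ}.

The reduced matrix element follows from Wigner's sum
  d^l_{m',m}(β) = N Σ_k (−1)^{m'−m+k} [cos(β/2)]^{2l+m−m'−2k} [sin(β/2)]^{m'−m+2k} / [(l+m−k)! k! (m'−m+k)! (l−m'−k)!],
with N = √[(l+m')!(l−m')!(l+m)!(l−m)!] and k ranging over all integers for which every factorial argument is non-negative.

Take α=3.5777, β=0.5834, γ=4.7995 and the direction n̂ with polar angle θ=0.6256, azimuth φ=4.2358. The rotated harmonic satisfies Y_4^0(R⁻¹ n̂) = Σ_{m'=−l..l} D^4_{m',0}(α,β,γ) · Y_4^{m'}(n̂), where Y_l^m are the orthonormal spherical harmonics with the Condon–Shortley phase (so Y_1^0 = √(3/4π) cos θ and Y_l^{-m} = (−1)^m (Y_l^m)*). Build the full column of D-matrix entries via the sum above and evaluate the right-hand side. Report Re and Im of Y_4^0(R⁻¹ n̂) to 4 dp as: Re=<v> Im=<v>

Re=0.3527 Im=0.0000

Need the full column D^4_{m',0} for m'=−4..4 at α=3.5777, β=0.5834, γ=4.7995.
cos(β/2)=0.957756, sin(β/2)=0.287581
d^4_{-4,0}: single k=4 term ⇒ +0.048151;  D = -0.008319+0.047427i
d^4_{-3,0}: k∈[3..4] ⇒ +0.226787 -0.020447 = +0.206341;  D = -0.053539-0.199274i
d^4_{-2,0}: k∈[2..4] ⇒ +0.605580 -0.145596 +0.004923 = +0.464906;  D = +0.298996+0.356004i
d^4_{-1,0}: k∈[1..4] ⇒ +0.950737 -0.514306 +0.046369 -0.000697 = +0.482104;  D = -0.436980-0.203648i
d^4_{0,0}: k∈[0..4] ⇒ +0.708012 -1.021340 +0.207187 -0.008302 +0.000047 = -0.114396;  D = -0.114396+0.000000i
d^4_{1,0}: k∈[0..3] ⇒ -0.950737 +0.514306 -0.046369 +0.000697 = -0.482104;  D = +0.436980-0.203648i
d^4_{2,0}: k∈[0..2] ⇒ +0.605580 -0.145596 +0.004923 = +0.464906;  D = +0.298996-0.356004i
d^4_{3,0}: k∈[0..1] ⇒ -0.226787 +0.020447 = -0.206341;  D = +0.053539-0.199274i
d^4_{4,0}: single k=0 term ⇒ +0.048151;  D = -0.008319-0.047427i
Y_4^{m'}(θ=0.6256,φ=4.2358) and Σ D·Y over m':
  (-0.0083+0.0474i)·(-0.0171+0.0491i)  (-0.0535-0.1993i)·(+0.2017-0.0286i)  (+0.2990+0.3560i)·(-0.2391-0.3366i)  (-0.4370-0.2036i)·(-0.1648+0.3192i)  (-0.1144+0.0000i)·(-0.1693+0.0000i)  (+0.4370-0.2036i)·(+0.1648+0.3192i)  (+0.2990-0.3560i)·(-0.2391+0.3366i)  (+0.0535-0.1993i)·(-0.2017-0.0286i)  (-0.0083-0.0474i)·(-0.0171-0.0491i)
Y_4^0(R⁻¹ n̂) = +0.352710-0.000000i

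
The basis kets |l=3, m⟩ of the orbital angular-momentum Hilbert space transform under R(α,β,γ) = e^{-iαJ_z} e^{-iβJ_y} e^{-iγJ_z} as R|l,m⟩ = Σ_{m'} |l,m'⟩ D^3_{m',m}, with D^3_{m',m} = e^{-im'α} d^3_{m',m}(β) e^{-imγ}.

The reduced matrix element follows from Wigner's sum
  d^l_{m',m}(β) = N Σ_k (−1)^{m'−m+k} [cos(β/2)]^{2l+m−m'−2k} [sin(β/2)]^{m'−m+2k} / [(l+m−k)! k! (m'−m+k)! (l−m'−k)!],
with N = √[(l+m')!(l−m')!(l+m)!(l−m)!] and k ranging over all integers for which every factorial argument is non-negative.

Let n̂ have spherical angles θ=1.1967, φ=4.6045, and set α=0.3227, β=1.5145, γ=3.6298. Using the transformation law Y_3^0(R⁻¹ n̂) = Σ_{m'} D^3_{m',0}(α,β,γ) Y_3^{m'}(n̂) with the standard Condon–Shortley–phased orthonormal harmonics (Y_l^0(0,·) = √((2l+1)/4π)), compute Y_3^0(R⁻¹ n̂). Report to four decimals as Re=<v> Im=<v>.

Re=0.3188 Im=0.0000

Need the full column D^3_{m',0} for m'=−3..3 at α=0.3227, β=1.5145, γ=3.6298.
cos(β/2)=0.726728, sin(β/2)=0.686926
d^3_{-3,0}: single k=3 term ⇒ +0.556364;  D = +0.315384+0.458339i
d^3_{-2,0}: k∈[2..3] ⇒ +0.720887 -0.644084 = +0.076802;  D = +0.061354+0.046198i
d^3_{-1,0}: k∈[1..3] ⇒ +0.482347 -1.292874 +0.385044 = -0.425483;  D = -0.403521-0.134933i
d^3_{0,0}: k∈[0..3] ⇒ +0.147309 -1.184538 +1.058339 -0.105065 = -0.083955;  D = -0.083955+0.000000i
d^3_{1,0}: k∈[0..2] ⇒ -0.482347 +1.292874 -0.385044 = +0.425483;  D = +0.403521-0.134933i
d^3_{2,0}: k∈[0..1] ⇒ +0.720887 -0.644084 = +0.076802;  D = +0.061354-0.046198i
d^3_{3,0}: single k=0 term ⇒ -0.556364;  D = -0.315384+0.458339i
Y_3^{m'}(θ=1.1967,φ=4.6045) and Σ D·Y over m':
  (+0.3154+0.4583i)·(+0.1070-0.3190i)  (+0.0614+0.0462i)·(-0.3161-0.0693i)  (-0.4035-0.1349i)·(+0.0108-0.0994i)  (-0.0840+0.0000i)·(-0.3181+0.0000i)  (+0.4035-0.1349i)·(-0.0108-0.0994i)  (+0.0614-0.0462i)·(-0.3161+0.0693i)  (-0.3154+0.4583i)·(-0.1070-0.3190i)
Y_3^0(R⁻¹ n̂) = +0.318767+0.000000i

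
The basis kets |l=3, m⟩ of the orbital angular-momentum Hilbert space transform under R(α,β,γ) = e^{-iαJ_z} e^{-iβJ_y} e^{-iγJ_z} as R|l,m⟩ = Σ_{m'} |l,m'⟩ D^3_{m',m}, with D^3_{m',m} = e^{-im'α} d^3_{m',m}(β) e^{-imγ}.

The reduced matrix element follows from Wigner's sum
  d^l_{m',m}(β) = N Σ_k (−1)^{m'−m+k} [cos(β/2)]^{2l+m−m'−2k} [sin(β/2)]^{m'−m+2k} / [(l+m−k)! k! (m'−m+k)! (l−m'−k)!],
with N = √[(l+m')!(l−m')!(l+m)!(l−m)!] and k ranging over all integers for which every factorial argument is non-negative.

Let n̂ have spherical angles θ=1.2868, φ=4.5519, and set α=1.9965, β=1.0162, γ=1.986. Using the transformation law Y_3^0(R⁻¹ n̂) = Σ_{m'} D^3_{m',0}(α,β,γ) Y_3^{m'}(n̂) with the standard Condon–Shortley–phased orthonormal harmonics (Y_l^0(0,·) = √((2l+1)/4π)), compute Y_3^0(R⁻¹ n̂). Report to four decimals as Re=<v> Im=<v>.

Need the full column D^3_{m',0} for m'=−3..3 at α=1.9965, β=1.0162, γ=1.986.
cos(β/2)=0.873670, sin(β/2)=0.486518
d^3_{-3,0}: single k=3 term ⇒ +0.343443;  D = +0.328738-0.099421i
d^3_{-2,0}: k∈[2..3] ⇒ +0.755352 -0.234235 = +0.521117;  D = -0.343377-0.391988i
d^3_{-1,0}: k∈[1..3] ⇒ +0.857883 -0.798090 +0.082496 = +0.142289;  D = -0.058760+0.129589i
d^3_{0,0}: k∈[0..3] ⇒ +0.444719 -1.241170 +0.384888 -0.013262 = -0.424824;  D = -0.424824+0.000000i
d^3_{1,0}: k∈[0..2] ⇒ -0.857883 +0.798090 -0.082496 = -0.142289;  D = +0.058760+0.129589i
d^3_{2,0}: k∈[0..1] ⇒ +0.755352 -0.234235 = +0.521117;  D = -0.343377+0.391988i
d^3_{3,0}: single k=0 term ⇒ -0.343443;  D = -0.328738-0.099421i
Y_3^{m'}(θ=1.2868,φ=4.5519) and Σ D·Y over m':
  (+0.3287-0.0994i)·(+0.1709-0.3271i)  (-0.3434-0.3920i)·(-0.2504-0.0833i)  (-0.0588+0.1296i)·(+0.0301-0.1860i)  (-0.4248+0.0000i)·(-0.2726+0.0000i)  (+0.0588+0.1296i)·(-0.0301-0.1860i)  (-0.3434+0.3920i)·(-0.2504+0.0833i)  (-0.3287-0.0994i)·(-0.1709-0.3271i)
Y_3^0(R⁻¹ n̂) = +0.314520+0.000000i

Re=0.3145 Im=0.0000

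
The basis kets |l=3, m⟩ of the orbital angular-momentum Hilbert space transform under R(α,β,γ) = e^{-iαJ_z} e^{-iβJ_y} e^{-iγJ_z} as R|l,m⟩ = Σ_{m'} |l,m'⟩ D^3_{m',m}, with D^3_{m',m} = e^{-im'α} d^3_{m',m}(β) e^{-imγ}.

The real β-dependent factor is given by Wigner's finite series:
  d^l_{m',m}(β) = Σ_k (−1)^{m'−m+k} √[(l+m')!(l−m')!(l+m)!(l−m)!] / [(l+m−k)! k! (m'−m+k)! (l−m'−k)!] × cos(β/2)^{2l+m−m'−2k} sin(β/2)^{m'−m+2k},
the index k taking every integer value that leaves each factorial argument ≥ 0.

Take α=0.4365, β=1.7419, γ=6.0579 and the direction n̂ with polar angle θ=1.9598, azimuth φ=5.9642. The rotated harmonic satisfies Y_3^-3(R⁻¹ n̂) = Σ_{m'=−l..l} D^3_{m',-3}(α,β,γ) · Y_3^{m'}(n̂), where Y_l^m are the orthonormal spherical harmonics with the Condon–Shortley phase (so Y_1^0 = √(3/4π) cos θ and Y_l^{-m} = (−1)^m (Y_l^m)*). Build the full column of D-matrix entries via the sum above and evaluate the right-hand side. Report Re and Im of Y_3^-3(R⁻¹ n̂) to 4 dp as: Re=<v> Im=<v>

Re=-0.1295 Im=0.0356

Need the full column D^3_{m',-3} for m'=−3..3 at α=0.4365, β=1.7419, γ=6.0579.
cos(β/2)=0.644100, sin(β/2)=0.764941
d^3_{-3,-3}: single k=0 term ⇒ +0.071404;  D = +0.057542+0.042277i
d^3_{-2,-3}: single k=0 term ⇒ -0.207716;  D = -0.203693-0.040685i
d^3_{-1,-3}: single k=0 term ⇒ +0.390046;  D = +0.378926-0.092471i
d^3_{0,-3}: single k=0 term ⇒ -0.534884;  D = -0.417301+0.334605i
d^3_{1,-3}: single k=0 term ⇒ +0.550129;  D = +0.243460-0.493325i
d^3_{2,-3}: single k=0 term ⇒ -0.413208;  D = -0.009065+0.413109i
d^3_{3,-3}: single k=0 term ⇒ +0.200340;  D = -0.080694-0.183370i
Y_3^{m'}(θ=1.9598,φ=5.9642) and Σ D·Y over m':
  (+0.0575+0.0423i)·(+0.1904+0.2702i)  (-0.2037-0.0407i)·(-0.2666-0.1976i)  (+0.3789-0.0925i)·(-0.0797-0.0263i)  (-0.4173+0.3346i)·(+0.3228+0.0000i)  (+0.2435-0.4933i)·(+0.0797-0.0263i)  (-0.0091+0.4131i)·(-0.2666+0.1976i)  (-0.0807-0.1834i)·(-0.1904+0.2702i)
Y_3^-3(R⁻¹ n̂) = -0.129465+0.035555i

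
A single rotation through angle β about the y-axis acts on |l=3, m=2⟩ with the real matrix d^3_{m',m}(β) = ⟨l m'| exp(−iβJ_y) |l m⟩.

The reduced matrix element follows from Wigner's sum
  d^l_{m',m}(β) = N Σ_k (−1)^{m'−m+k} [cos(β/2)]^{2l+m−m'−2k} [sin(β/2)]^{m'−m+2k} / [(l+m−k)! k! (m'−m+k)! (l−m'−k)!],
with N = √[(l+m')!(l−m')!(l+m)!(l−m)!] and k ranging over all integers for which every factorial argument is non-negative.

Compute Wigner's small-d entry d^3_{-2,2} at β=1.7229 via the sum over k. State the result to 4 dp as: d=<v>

d=0.5123

d^3_{-2,2}(β=1.7229) via Wigner's sum:
c=cos(1.7229/2)=0.651338, s=sin(1.7229/2)=0.758788; N=√[1·120·120·1]=120.000000
k∈{4,5} keeps every argument non-negative
  k=4: (−1)^0·120.0000/(24)·0.6513^2·0.7588^4 = +0.703176
  k=5: (−1)^1·120.0000/(120)·0.6513^0·0.7588^6 = -0.190863
d^3_{-2,2}(1.7229) = +0.703176 -0.190863 = +0.512313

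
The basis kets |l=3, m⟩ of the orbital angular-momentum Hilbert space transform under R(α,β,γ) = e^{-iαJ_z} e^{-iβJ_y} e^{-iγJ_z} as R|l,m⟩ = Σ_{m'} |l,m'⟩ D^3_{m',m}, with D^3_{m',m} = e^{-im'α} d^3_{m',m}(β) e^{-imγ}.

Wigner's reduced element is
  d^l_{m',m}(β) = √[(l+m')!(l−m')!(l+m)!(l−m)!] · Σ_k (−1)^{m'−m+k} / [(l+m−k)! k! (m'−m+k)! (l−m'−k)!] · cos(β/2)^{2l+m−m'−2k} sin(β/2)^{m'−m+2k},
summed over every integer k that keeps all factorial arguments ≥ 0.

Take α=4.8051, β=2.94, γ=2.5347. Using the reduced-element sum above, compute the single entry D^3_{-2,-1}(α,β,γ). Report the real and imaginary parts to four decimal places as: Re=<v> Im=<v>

First d^3_{-2,-1}(β=2.94), then the phase factors e^{-i(-2)α} and e^{-i(-1)γ}:
Half-angle: c=0.100626, s=0.994924. N=√(1·120·2·24)=75.894664
The bounds max(0,m−m')=1 and min(l+m,l−m')=2 give 2 terms
  k=1: (−1)^0·75.8947/(24)·0.1006^5·0.9949^1 = +0.000032
  k=2: (−1)^1·75.8947/(12)·0.1006^3·0.9949^3 = -0.006346
d^3_{-2,-1}(2.94) = +0.000032 -0.006346 = -0.006314
Attach z-rotation phases: D = e^{-i(-2)(4.8051)}·(-0.006314)·e^{-i(-1)(2.5347)} = -0.005761+0.002583i

Re=-0.0058 Im=0.0026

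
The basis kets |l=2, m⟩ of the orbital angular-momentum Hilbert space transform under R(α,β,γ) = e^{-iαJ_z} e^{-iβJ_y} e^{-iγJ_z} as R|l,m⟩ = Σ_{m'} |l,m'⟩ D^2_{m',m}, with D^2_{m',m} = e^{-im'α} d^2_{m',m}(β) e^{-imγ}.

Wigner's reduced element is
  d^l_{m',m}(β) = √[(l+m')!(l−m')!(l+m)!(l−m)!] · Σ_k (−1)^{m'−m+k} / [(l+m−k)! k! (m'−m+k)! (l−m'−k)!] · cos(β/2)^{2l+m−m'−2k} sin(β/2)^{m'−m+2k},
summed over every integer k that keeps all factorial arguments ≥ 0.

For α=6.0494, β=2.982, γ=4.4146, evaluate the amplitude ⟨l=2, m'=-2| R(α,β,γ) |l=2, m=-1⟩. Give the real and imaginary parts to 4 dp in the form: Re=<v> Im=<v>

Split into d^2_{-2,-1}(β=2.982) × two z-phases.
c=cos(2.982/2)=0.079712, s=sin(2.982/2)=0.996818; N=√[1·24·1·6]=12.000000
Admissible k: 1..1 (factorial args all ≥0)
  k=1: (−1)^0·12.0000/(6)·0.0797^3·0.9968^1 = +0.001010
d^2_{-2,-1}(2.982) = +0.001010
Attach z-rotation phases: D = e^{-i(-2)(6.0494)}·(+0.001010)·e^{-i(-1)(4.4146)} = -0.000700-0.000728i

Re=-0.0007 Im=-0.0007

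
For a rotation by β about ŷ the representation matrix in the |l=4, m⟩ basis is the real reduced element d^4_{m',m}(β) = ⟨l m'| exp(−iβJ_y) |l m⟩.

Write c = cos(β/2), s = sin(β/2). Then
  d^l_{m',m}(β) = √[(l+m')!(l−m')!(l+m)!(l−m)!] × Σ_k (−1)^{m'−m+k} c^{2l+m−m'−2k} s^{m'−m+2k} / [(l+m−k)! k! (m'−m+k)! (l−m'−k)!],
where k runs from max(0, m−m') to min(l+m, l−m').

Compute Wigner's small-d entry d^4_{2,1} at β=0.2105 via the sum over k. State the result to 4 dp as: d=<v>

d=-0.4050

d^4_{2,1}(β=0.2105) via Wigner's sum:
c=cos(0.2105/2)=0.994466, s=sin(0.2105/2)=0.105056; N=√[720·2·120·6]=1018.233765
The bounds max(0,m−m')=0 and min(l+m,l−m')=2 give 3 terms
  k=0: (−1)^1·1018.2338/(240)·0.9945^7·0.1051^1 = -0.428733
  k=1: (−1)^2·1018.2338/(48)·0.9945^5·0.1051^3 = +0.023923
  k=2: (−1)^3·1018.2338/(72)·0.9945^3·0.1051^5 = -0.000178
d^4_{2,1}(0.2105) = -0.428733 +0.023923 -0.000178 = -0.404988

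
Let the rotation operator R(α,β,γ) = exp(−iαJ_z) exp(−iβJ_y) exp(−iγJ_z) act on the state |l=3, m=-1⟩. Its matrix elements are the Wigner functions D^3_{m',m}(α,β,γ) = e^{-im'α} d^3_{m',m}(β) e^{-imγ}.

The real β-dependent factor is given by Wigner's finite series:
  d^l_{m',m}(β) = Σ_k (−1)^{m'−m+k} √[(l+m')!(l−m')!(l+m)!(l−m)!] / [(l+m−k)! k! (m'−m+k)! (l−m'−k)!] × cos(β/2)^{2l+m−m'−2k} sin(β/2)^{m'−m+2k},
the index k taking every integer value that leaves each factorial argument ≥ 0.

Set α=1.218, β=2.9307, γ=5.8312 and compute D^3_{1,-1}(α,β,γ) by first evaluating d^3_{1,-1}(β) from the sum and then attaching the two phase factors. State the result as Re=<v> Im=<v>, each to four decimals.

First d^3_{1,-1}(β=2.9307), then the phase factors e^{-i(1)α} and e^{-i(-1)γ}:
With c≡cos(β/2)=0.105251 and s≡sin(β/2)=0.994446, N=[24·2·2·24]^{1/2}=48.000000
k: max(0,(-1)−(1))=0 … min(3+(-1),3−(1))=2
  k=0: (−1)^2·48.0000/(8)·0.1053^4·0.9944^2 = +0.000728
  k=1: (−1)^3·48.0000/(6)·0.1053^2·0.9944^4 = -0.086670
  k=2: (−1)^4·48.0000/(48)·0.1053^0·0.9944^6 = +0.967133
d^3_{1,-1}(2.9307) = +0.000728 -0.086670 +0.967133 = +0.881192
Attach z-rotation phases: D = e^{-i(1)(1.218)}·(+0.881192)·e^{-i(-1)(5.8312)} = -0.087261-0.876861i

Re=-0.0873 Im=-0.8769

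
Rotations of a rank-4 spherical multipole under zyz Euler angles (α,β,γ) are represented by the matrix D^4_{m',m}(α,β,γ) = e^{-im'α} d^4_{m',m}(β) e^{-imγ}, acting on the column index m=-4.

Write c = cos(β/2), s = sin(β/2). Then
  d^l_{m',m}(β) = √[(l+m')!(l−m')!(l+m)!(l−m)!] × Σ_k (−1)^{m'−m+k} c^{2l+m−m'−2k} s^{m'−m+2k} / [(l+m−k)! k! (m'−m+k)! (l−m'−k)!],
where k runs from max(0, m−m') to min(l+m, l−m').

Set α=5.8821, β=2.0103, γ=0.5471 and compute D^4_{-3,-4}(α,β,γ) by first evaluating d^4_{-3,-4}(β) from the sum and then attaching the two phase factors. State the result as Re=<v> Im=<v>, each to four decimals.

Split into d^4_{-3,-4}(β=2.0103) × two z-phases.
With c≡cos(β/2)=0.535962 and s≡sin(β/2)=0.844242, N=[1·5040·1·40320]^{1/2}=14255.272709
Admissible k: 0..0 (factorial args all ≥0)
  k=0: (−1)^1·14255.2727/(5040)·0.5360^7·0.8442^1 = -0.030335
d^4_{-3,-4}(2.0103) = -0.030335
Phases: e^{-i·(-3)·5.8821}=+0.359321-0.933214i, e^{-i·(-4)·0.5471}=-0.579083+0.815268i ⇒ D=-0.016768-0.025280i

Re=-0.0168 Im=-0.0253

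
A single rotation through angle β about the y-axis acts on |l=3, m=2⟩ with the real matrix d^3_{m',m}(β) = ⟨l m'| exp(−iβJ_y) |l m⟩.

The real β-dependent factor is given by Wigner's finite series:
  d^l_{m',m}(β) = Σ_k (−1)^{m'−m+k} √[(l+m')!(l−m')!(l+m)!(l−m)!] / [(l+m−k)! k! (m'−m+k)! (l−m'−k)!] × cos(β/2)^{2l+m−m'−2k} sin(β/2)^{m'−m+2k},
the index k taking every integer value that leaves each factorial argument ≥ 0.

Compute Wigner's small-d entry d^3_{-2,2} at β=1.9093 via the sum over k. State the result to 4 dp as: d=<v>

d=0.4453

d^3_{-2,2}(β=1.9093) via Wigner's sum:
Half-angle: c=0.577894, s=0.816112. N=√(1·120·120·1)=120.000000
k∈{4,5} keeps every argument non-negative
  k=4: (−1)^0·120.0000/(24)·0.5779^2·0.8161^4 = +0.740739
  k=5: (−1)^1·120.0000/(120)·0.5779^0·0.8161^6 = -0.295459
d^3_{-2,2}(1.9093) = +0.740739 -0.295459 = +0.445280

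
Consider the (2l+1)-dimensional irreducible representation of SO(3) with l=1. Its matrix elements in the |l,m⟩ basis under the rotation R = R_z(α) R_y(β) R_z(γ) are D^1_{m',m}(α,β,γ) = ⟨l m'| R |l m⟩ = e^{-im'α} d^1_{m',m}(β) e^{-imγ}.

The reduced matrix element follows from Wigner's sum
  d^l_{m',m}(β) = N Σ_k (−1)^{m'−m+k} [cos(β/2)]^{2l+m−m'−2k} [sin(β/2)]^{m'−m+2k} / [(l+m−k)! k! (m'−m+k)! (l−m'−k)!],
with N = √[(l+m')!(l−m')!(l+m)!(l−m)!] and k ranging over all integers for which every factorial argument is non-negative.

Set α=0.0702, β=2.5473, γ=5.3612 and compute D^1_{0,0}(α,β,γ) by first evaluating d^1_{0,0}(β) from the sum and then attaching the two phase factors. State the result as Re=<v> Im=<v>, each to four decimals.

Split into d^1_{0,0}(β=2.5473) × two z-phases.
With c≡cos(β/2)=0.292793 and s≡sin(β/2)=0.956176, N=[1·1·1·1]^{1/2}=1.000000
k: max(0,(0)−(0))=0 … min(1+(0),1−(0))=1
  k=0: (−1)^0·1.0000/(1)·0.2928^2·0.9562^0 = +0.085728
  k=1: (−1)^1·1.0000/(1)·0.2928^0·0.9562^2 = -0.914272
d^1_{0,0}(2.5473) = +0.085728 -0.914272 = -0.828545
Attach z-rotation phases: D = e^{-i(0)(0.0702)}·(-0.828545)·e^{-i(0)(5.3612)} = -0.828545+0.000000i

Re=-0.8285 Im=0.0000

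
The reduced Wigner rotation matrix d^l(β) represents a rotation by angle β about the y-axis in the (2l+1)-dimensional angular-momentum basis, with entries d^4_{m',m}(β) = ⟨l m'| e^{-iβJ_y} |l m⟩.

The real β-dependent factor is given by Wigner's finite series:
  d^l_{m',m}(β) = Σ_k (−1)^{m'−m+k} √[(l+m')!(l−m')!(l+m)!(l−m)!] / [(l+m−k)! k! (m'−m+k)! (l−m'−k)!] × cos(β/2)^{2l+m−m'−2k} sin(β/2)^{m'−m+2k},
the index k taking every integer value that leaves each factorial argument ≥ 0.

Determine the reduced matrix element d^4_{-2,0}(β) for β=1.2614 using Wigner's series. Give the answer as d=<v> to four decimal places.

d=-0.1259

d^4_{-2,0}(β=1.2614) via Wigner's sum:
c=cos(1.2614/2)=0.807615, s=sin(1.2614/2)=0.589710; N=√[2·720·24·24]=910.735966
k: max(0,(0)−(-2))=2 … min(4+(0),4−(-2))=4
  k=2: (−1)^0·910.7360/(96)·0.8076^6·0.5897^2 = +0.915429
  k=3: (−1)^1·910.7360/(36)·0.8076^4·0.5897^4 = -1.301553
  k=4: (−1)^2·910.7360/(96)·0.8076^2·0.5897^6 = +0.260233
d^4_{-2,0}(1.2614) = +0.915429 -1.301553 +0.260233 = -0.125892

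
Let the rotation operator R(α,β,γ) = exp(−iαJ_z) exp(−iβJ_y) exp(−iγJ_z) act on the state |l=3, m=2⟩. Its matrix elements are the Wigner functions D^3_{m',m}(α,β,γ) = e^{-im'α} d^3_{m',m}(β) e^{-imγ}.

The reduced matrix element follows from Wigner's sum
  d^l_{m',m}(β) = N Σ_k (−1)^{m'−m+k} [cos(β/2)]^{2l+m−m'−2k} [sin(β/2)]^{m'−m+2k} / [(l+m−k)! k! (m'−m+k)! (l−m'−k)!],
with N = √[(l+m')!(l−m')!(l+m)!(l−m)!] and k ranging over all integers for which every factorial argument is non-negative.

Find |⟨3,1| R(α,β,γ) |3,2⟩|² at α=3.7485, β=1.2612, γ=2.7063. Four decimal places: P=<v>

P=0.0018

D^3_{1,2}(3.7485,1.2612,2.7063) = e^{-i·1·3.7485}·d^3_{1,2}(1.2612)·e^{-i·2·2.7063}. Compute d first:
Half-angle: c=0.807674, s=0.589629. N=√(24·2·120·1)=75.894664
k: max(0,(2)−(1))=1 … min(3+(2),3−(1))=2
  k=1: (−1)^0·75.8947/(24)·0.8077^5·0.5896^1 = +0.640854
  k=2: (−1)^1·75.8947/(12)·0.8077^3·0.5896^3 = -0.683086
d^3_{1,2}(1.2612) = +0.640854 -0.683086 = -0.042232
|D^3_{1,2}|² = |d^3_{1,2}(β)|² = (-0.042232)² = 0.001784 (the z-rotation phases have unit modulus)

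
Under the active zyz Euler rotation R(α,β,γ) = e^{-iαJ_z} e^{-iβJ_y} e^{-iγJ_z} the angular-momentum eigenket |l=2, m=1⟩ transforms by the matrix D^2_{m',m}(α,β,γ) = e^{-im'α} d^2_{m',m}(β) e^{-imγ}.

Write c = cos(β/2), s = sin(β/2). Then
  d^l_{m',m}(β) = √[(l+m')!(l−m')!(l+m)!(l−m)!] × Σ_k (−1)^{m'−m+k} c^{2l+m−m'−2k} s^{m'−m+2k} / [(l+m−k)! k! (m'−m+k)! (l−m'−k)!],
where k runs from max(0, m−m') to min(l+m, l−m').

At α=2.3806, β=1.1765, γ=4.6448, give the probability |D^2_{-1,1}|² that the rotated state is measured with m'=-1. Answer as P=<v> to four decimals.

First d^2_{-1,1}(β=1.1765), then the phase factors e^{-i(-1)α} and e^{-i(1)γ}:
With c≡cos(β/2)=0.831913 and s≡sin(β/2)=0.554906, N=[1·6·6·1]^{1/2}=6.000000
Admissible k: 2..3 (factorial args all ≥0)
  k=2: (−1)^0·6.0000/(2)·0.8319^2·0.5549^2 = +0.639317
  k=3: (−1)^1·6.0000/(6)·0.8319^0·0.5549^4 = -0.094815
d^2_{-1,1}(1.1765) = +0.639317 -0.094815 = +0.544501
|D^2_{-1,1}|² = |d^2_{-1,1}(β)|² = (+0.544501)² = 0.296482 (the z-rotation phases have unit modulus)

P=0.2965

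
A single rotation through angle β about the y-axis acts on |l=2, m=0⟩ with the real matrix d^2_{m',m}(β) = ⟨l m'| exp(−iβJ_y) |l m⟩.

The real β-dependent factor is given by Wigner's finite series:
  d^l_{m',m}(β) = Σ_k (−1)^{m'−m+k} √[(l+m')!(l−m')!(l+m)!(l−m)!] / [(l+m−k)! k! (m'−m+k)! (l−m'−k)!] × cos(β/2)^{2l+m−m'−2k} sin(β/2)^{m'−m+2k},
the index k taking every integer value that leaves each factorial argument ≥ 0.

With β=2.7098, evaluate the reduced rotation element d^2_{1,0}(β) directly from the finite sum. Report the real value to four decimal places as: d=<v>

d^2_{1,0}(β=2.7098) via Wigner's sum:
c=cos(2.7098/2)=0.214223, s=sin(2.7098/2)=0.976785; N=√[6·1·2·2]=4.898979
The bounds max(0,m−m')=0 and min(l+m,l−m')=1 give 2 terms
  k=0: (−1)^1·4.8990/(2)·0.2142^3·0.9768^1 = -0.023522
  k=1: (−1)^2·4.8990/(2)·0.2142^1·0.9768^3 = +0.489033
d^2_{1,0}(2.7098) = -0.023522 +0.489033 = +0.465511

d=0.4655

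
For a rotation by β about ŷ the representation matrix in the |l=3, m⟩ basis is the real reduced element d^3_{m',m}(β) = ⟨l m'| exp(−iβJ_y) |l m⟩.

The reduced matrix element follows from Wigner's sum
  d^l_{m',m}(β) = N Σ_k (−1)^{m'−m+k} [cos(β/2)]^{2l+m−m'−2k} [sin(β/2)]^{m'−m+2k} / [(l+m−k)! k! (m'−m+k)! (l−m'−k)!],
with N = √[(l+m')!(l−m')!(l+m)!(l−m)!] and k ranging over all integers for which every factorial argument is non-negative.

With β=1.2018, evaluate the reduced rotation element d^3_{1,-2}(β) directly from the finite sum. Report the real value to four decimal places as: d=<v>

d^3_{1,-2}(β=1.2018) via Wigner's sum:
With c≡cos(β/2)=0.824827 and s≡sin(β/2)=0.565385, N=[24·2·1·120]^{1/2}=75.894664
The bounds max(0,m−m')=0 and min(l+m,l−m')=1 give 2 terms
  k=0: (−1)^3·75.8947/(12)·0.8248^3·0.5654^3 = -0.641434
  k=1: (−1)^4·75.8947/(24)·0.8248^1·0.5654^5 = +0.150690
d^3_{1,-2}(1.2018) = -0.641434 +0.150690 = -0.490744

d=-0.4907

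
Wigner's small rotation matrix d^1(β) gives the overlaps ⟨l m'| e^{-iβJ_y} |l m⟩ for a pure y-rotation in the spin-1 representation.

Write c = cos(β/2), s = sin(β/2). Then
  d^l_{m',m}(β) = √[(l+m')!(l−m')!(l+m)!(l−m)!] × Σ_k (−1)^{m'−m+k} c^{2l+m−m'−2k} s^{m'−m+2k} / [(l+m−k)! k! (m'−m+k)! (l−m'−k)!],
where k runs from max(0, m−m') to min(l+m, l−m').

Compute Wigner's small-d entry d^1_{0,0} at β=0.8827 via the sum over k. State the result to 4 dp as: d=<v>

d^1_{0,0}(β=0.8827) via Wigner's sum:
c=cos(0.8827/2)=0.904176, s=sin(0.8827/2)=0.427160; N=√[1·1·1·1]=1.000000
The bounds max(0,m−m')=0 and min(l+m,l−m')=1 give 2 terms
  k=0: (−1)^0·1.0000/(1)·0.9042^2·0.4272^0 = +0.817534
  k=1: (−1)^1·1.0000/(1)·0.9042^0·0.4272^2 = -0.182466
d^1_{0,0}(0.8827) = +0.817534 -0.182466 = +0.635068

d=0.6351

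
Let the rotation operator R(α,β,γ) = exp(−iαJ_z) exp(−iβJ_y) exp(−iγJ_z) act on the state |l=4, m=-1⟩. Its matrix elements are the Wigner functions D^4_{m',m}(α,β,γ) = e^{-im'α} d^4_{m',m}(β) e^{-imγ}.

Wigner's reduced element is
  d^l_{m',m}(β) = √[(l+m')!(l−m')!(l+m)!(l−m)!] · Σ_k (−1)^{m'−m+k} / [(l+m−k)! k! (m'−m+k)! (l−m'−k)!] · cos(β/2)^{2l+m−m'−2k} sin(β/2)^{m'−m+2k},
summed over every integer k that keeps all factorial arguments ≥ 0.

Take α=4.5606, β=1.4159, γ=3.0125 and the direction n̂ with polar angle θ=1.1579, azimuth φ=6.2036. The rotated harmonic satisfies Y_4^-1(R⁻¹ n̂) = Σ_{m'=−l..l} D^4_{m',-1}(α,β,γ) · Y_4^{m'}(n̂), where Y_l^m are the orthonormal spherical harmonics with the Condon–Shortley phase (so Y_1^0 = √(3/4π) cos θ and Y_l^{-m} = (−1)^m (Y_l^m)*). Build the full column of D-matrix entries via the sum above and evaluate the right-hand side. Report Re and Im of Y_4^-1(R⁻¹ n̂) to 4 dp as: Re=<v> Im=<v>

Need the full column D^4_{m',-1} for m'=−4..4 at α=4.5606, β=1.4159, γ=3.0125.
cos(β/2)=0.759697, sin(β/2)=0.650278
d^4_{-4,-1}: single k=3 term ⇒ +0.520705;  D = -0.385838+0.349660i
d^4_{-3,-1}: k∈[2..3] ⇒ +0.645222 -0.787907 = -0.142686;  D = +0.078727+0.119001i
d^4_{-2,-1}: k∈[1..3] ⇒ +0.402918 -1.476059 +0.720991 = -0.352150;  D = -0.319699+0.147655i
d^4_{-1,-1}: k∈[0..3] ⇒ +0.110948 -1.219354 +1.786806 -0.436389 = +0.242011;  D = +0.067086+0.232527i
d^4_{0,-1}: k∈[0..3] ⇒ -0.424712 +1.867083 -1.367985 +0.167050 = +0.241437;  D = -0.239428+0.031081i
d^4_{1,-1}: k∈[0..3] ⇒ +0.812903 -1.786806 +0.654583 -0.031974 = -0.351293;  D = -0.007972+0.351203i
d^4_{2,-1}: k∈[0..2] ⇒ -0.984039 +1.081487 -0.158478 = -0.061030;  D = -0.060104-0.010595i
d^4_{3,-1}: k∈[0..1] ⇒ +0.787907 -0.346373 = +0.441535;  D = -0.141519+0.418241i
d^4_{4,-1}: single k=0 term ⇒ -0.381513;  D = +0.338740+0.175519i
Y_4^{m'}(θ=1.1579,φ=6.2036) and Σ D·Y over m':
  (-0.3858+0.3497i)·(+0.2958+0.0975i)  (+0.0787+0.1190i)·(+0.3750+0.0913i)  (-0.3197+0.1477i)·(+0.0352+0.0057i)  (+0.0671+0.2325i)·(-0.3246-0.0259i)  (-0.2394+0.0311i)·(-0.0976+0.0000i)  (-0.0080+0.3512i)·(+0.3246-0.0259i)  (-0.0601-0.0106i)·(+0.0352-0.0057i)  (-0.1415+0.4182i)·(-0.3750+0.0913i)  (+0.3387+0.1755i)·(+0.2958-0.0975i)
Y_4^-1(R⁻¹ n̂) = +0.002500+0.004096i

Re=0.0025 Im=0.0041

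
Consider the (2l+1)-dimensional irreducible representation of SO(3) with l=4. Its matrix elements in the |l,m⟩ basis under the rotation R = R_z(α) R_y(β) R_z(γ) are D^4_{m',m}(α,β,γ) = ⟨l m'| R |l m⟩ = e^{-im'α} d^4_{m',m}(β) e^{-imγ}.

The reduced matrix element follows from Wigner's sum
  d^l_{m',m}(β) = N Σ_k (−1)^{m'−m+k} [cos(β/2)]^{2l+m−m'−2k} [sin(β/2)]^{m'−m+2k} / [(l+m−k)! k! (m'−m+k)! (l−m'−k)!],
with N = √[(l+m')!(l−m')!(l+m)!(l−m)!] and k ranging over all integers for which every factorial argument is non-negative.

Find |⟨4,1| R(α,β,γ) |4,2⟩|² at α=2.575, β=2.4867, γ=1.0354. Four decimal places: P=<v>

P=0.0885

First d^4_{1,2}(β=2.4867), then the phase factors e^{-i(1)α} and e^{-i(2)γ}:
c=cos(2.4867/2)=0.321626, s=sin(2.4867/2)=0.946867; N=√[120·6·720·2]=1018.233765
The bounds max(0,m−m')=1 and min(l+m,l−m')=3 give 3 terms
  k=1: (−1)^0·1018.2338/(240)·0.3216^7·0.9469^1 = +0.001430
  k=2: (−1)^1·1018.2338/(48)·0.3216^5·0.9469^3 = -0.061977
  k=3: (−1)^2·1018.2338/(72)·0.3216^3·0.9469^5 = +0.358107
d^4_{1,2}(2.4867) = +0.001430 -0.061977 +0.358107 = +0.297561
|D^4_{1,2}|² = |d^4_{1,2}(β)|² = (+0.297561)² = 0.088542 (the z-rotation phases have unit modulus)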